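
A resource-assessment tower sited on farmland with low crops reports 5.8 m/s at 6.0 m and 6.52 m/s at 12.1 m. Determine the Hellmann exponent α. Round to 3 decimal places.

Power law: V₂/V₁ = (z₂/z₁)^α ⇒ α = ln(V₂/V₁) / ln(z₂/z₁)
α = ln(6.52/5.8) / ln(12.1/6.0) = ln(1.1241) / ln(2.0167)
  = 0.11702 / 0.70145 = 0.16682

α ≈ 0.167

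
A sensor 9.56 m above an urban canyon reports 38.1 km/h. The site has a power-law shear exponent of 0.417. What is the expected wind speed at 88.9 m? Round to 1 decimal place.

96.6 km/h

Power-law profile: V₂ = V₁ · (z₂/z₁)^α
V₂ = 38.1 × (88.9/9.56)^0.417 = 38.1 × (9.2992)^0.417
    = 38.1 × 2.5342 = 96.5531 km/h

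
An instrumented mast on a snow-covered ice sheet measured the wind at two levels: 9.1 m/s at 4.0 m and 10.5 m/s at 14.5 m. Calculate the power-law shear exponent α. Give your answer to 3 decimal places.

Power law: V₂/V₁ = (z₂/z₁)^α ⇒ α = ln(V₂/V₁) / ln(z₂/z₁)
α = ln(10.5/9.1) / ln(14.5/4.0) = ln(1.1538) / ln(3.6250)
  = 0.14310 / 1.28785 = 0.11112

α ≈ 0.111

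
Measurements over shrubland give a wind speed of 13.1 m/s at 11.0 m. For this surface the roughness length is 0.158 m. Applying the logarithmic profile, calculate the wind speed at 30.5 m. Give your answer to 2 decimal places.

16.25 m/s

Log law: V(z) ∝ ln(z/z₀), so V₂/V₁ = ln(z₂/z₀) / ln(z₁/z₀).
ln(30.5/0.158) = 5.2629, ln(11.0/0.158) = 4.2431
V₂ = 13.1 × 5.2629/4.2431 = 13.1 × 1.2404 = 16.2486 m/s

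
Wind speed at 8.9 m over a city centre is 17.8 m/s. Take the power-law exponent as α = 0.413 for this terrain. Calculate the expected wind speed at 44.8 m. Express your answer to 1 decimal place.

Power-law profile: V₂ = V₁ · (z₂/z₁)^α
V₂ = 17.8 × (44.8/8.9)^0.413 = 17.8 × (5.0337)^0.413
    = 17.8 × 1.9493 = 34.6976 m/s

34.7 m/s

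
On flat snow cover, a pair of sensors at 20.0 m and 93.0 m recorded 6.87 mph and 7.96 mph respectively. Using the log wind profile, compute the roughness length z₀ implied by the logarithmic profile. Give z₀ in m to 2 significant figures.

z₀ ≈ 0.0012 m

Log law: V(z) ∝ ln(z/z₀). With r = V₁/V₂ = 6.87/7.96 = 0.86307,
r · ln(z₂/z₀) = ln(z₁/z₀) ⇒ ln z₀ = (ln z₁ − r·ln z₂)/(1 − r)
ln z₀ = (2.99573 − 0.86307×4.53260) / 0.13693 = -6.6908
z₀ = exp(-6.6908) = 0.001242 m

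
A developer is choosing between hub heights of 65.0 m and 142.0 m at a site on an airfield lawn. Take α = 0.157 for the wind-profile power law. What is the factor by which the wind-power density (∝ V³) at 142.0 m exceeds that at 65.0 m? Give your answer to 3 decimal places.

Speed ratio: V_B/V_A = (z_B/z_A)^α = (142.0/65.0)^0.157 = (2.1846)^0.157 = 1.13053
Power-density ratio: P_B/P_A = (V_B/V_A)³ = (1.13053)³ = 1.44493

1.445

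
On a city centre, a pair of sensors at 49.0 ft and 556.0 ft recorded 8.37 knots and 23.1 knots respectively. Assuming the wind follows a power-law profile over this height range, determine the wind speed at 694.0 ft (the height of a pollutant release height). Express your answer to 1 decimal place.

First find α: α = ln(V₂/V₁)/ln(z₂/z₁) = ln(23.1/8.37)/ln(556.0/49.0) = 1.01518/2.42895 = 0.4179
Extrapolate from 556.0 ft to 694.0 ft: V₃ = 23.1 × (694.0/556.0)^0.4179 = 23.1 × 1.0971 = 25.3428 knots

25.3 knots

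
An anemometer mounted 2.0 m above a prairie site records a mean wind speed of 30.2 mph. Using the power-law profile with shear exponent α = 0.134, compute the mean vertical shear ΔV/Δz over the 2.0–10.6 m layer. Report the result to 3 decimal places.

Power law: V₂ = V₁ · (z₂/z₁)^α = 30.2 × (5.3000)^0.134 = 37.7624 mph
ΔV/Δz = (37.7624 − 30.2)/(10.6 − 2.0) = 7.5624/8.6000 = 0.87935 mph/m

0.879 mph/m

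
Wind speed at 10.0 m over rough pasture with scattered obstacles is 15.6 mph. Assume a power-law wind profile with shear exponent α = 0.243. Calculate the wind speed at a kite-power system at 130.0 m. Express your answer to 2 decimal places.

29.09 mph

Power-law profile: V₂ = V₁ · (z₂/z₁)^α
V₂ = 15.6 × (130.0/10.0)^0.243 = 15.6 × (13.0000)^0.243
    = 15.6 × 1.8650 = 29.0946 mph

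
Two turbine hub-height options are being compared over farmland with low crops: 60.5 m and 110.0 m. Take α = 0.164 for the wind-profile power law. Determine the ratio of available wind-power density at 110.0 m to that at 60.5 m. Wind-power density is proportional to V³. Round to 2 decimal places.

1.34

Speed ratio: V_B/V_A = (z_B/z_A)^α = (110.0/60.5)^0.164 = (1.8182)^0.164 = 1.10301
Power-density ratio: P_B/P_A = (V_B/V_A)³ = (1.10301)³ = 1.34197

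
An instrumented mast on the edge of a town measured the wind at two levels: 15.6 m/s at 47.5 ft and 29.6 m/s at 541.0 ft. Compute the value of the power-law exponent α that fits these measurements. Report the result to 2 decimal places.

α ≈ 0.26

Power law: V₂/V₁ = (z₂/z₁)^α ⇒ α = ln(V₂/V₁) / ln(z₂/z₁)
α = ln(29.6/15.6) / ln(541.0/47.5) = ln(1.8974) / ln(11.3895)
  = 0.64050 / 2.43269 = 0.26329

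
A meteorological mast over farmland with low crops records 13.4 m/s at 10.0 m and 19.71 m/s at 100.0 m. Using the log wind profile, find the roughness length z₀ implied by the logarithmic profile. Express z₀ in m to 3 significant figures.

Log law: V(z) ∝ ln(z/z₀). With r = V₁/V₂ = 13.4/19.71 = 0.67986,
r · ln(z₂/z₀) = ln(z₁/z₀) ⇒ ln z₀ = (ln z₁ − r·ln z₂)/(1 − r)
ln z₀ = (2.30259 − 0.67986×4.60517) / 0.32014 = -2.5872
z₀ = exp(-2.5872) = 0.07523 m

z₀ ≈ 0.0752 m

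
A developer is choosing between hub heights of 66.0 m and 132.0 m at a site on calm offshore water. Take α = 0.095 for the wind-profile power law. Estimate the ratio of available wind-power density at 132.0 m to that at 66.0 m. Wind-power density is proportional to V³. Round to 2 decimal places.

Speed ratio: V_B/V_A = (z_B/z_A)^α = (132.0/66.0)^0.095 = (2.0000)^0.095 = 1.06807
Power-density ratio: P_B/P_A = (V_B/V_A)³ = (1.06807)³ = 1.21841

1.22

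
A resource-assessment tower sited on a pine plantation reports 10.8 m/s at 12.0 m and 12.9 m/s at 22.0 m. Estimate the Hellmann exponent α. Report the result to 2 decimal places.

α ≈ 0.29

Power law: V₂/V₁ = (z₂/z₁)^α ⇒ α = ln(V₂/V₁) / ln(z₂/z₁)
α = ln(12.9/10.8) / ln(22.0/12.0) = ln(1.1944) / ln(1.8333)
  = 0.17768 / 0.60614 = 0.29314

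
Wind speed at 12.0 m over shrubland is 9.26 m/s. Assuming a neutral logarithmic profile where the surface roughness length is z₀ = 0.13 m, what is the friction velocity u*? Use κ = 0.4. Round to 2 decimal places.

u* ≈ 0.82 m/s

Log law: V(z) = (u*/κ) · ln(z/z₀) ⇒ u* = κ · V / ln(z/z₀)
u* = 0.4 × 9.26 / ln(12.0/0.13) = 0.4 × 9.26 / 4.5251
   = 3.7040 / 4.5251 = 0.8185 m/s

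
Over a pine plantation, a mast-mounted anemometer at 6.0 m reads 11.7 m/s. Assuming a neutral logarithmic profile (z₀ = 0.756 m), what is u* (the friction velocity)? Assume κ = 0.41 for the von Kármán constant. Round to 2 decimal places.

u* ≈ 2.32 m/s

Log law: V(z) = (u*/κ) · ln(z/z₀) ⇒ u* = κ · V / ln(z/z₀)
u* = 0.41 × 11.7 / ln(6.0/0.756) = 0.41 × 11.7 / 2.0715
   = 4.7970 / 2.0715 = 2.3157 m/s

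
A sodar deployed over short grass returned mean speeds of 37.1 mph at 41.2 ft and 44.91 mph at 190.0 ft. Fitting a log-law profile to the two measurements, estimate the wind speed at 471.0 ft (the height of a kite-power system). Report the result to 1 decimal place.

49.5 mph

Log law: V ∝ ln(z/z₀). From the pair, with r = V₁/V₂ = 0.82610,
ln z₀ = (ln z₁ − r·ln z₂)/(1 − r) = (3.7184 − 0.82610×5.2470)/0.17390 = -3.5428 → z₀ = 0.02893 ft
V₃ = V₁ · ln(z₃/z₀)/ln(z₁/z₀) = 37.1 × 9.6977/7.2613 = 49.5484 mph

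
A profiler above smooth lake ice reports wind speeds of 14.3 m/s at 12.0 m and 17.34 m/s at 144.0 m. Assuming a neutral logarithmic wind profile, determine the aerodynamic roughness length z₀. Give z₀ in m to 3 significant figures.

z₀ ≈ 0.000101 m

Log law: V(z) ∝ ln(z/z₀). With r = V₁/V₂ = 14.3/17.34 = 0.82468,
r · ln(z₂/z₀) = ln(z₁/z₀) ⇒ ln z₀ = (ln z₁ − r·ln z₂)/(1 − r)
ln z₀ = (2.48491 − 0.82468×4.96981) / 0.17532 = -9.2040
z₀ = exp(-9.2040) = 0.0001006 m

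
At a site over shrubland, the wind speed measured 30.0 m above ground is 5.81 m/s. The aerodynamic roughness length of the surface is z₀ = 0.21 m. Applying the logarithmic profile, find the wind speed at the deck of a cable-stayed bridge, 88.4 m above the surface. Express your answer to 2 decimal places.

7.08 m/s

Log law: V(z) ∝ ln(z/z₀), so V₂/V₁ = ln(z₂/z₀) / ln(z₁/z₀).
ln(88.4/0.21) = 6.0425, ln(30.0/0.21) = 4.9618
V₂ = 5.81 × 6.0425/4.9618 = 5.81 × 1.2178 = 7.0754 m/s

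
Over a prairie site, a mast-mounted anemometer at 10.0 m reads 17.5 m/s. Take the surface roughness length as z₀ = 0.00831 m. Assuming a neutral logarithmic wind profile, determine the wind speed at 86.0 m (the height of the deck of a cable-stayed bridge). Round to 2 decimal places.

22.81 m/s

Log law: V(z) ∝ ln(z/z₀), so V₂/V₁ = ln(z₂/z₀) / ln(z₁/z₀).
ln(86.0/0.00831) = 9.2446, ln(10.0/0.00831) = 7.0929
V₂ = 17.5 × 9.2446/7.0929 = 17.5 × 1.3034 = 22.8090 m/s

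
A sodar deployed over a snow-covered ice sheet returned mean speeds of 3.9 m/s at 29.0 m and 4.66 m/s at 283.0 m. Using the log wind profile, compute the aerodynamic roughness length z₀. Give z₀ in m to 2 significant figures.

Log law: V(z) ∝ ln(z/z₀). With r = V₁/V₂ = 3.9/4.66 = 0.83691,
r · ln(z₂/z₀) = ln(z₁/z₀) ⇒ ln z₀ = (ln z₁ − r·ln z₂)/(1 − r)
ln z₀ = (3.36730 − 0.83691×5.64545) / 0.16309 = -8.3232
z₀ = exp(-8.3232) = 0.0002428 m

z₀ ≈ 0.00024 m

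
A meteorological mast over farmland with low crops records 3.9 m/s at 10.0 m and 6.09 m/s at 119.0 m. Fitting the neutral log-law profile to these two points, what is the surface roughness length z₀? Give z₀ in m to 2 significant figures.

Log law: V(z) ∝ ln(z/z₀). With r = V₁/V₂ = 3.9/6.09 = 0.64039,
r · ln(z₂/z₀) = ln(z₁/z₀) ⇒ ln z₀ = (ln z₁ − r·ln z₂)/(1 − r)
ln z₀ = (2.30259 − 0.64039×4.77912) / 0.35961 = -2.1077
z₀ = exp(-2.1077) = 0.1215 m

z₀ ≈ 0.12 m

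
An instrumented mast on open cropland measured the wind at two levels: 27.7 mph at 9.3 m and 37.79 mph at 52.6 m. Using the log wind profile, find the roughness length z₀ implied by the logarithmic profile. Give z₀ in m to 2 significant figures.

Log law: V(z) ∝ ln(z/z₀). With r = V₁/V₂ = 27.7/37.79 = 0.73300,
r · ln(z₂/z₀) = ln(z₁/z₀) ⇒ ln z₀ = (ln z₁ − r·ln z₂)/(1 − r)
ln z₀ = (2.23001 − 0.73300×3.96272) / 0.26700 = -2.5268
z₀ = exp(-2.5268) = 0.07992 m

z₀ ≈ 0.080 m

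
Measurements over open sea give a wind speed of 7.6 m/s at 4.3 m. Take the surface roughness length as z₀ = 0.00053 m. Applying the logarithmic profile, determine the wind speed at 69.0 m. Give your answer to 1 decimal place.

Log law: V(z) ∝ ln(z/z₀), so V₂/V₁ = ln(z₂/z₀) / ln(z₁/z₀).
ln(69.0/0.00053) = 11.7767, ln(4.3/0.00053) = 9.0012
V₂ = 7.6 × 11.7767/9.0012 = 7.6 × 1.3083 = 9.9434 m/s

9.9 m/s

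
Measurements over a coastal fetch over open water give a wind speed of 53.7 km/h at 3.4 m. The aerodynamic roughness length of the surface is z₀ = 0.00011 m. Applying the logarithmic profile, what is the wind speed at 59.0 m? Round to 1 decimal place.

Log law: V(z) ∝ ln(z/z₀), so V₂/V₁ = ln(z₂/z₀) / ln(z₁/z₀).
ln(59.0/0.00011) = 13.1926, ln(3.4/0.00011) = 10.3388
V₂ = 53.7 × 13.1926/10.3388 = 53.7 × 1.2760 = 68.5225 km/h

68.5 km/h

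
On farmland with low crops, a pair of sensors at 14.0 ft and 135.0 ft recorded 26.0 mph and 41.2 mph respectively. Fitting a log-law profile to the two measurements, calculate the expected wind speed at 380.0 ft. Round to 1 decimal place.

48.1 mph

Log law: V ∝ ln(z/z₀). From the pair, with r = V₁/V₂ = 0.63107,
ln z₀ = (ln z₁ − r·ln z₂)/(1 − r) = (2.6391 − 0.63107×4.9053)/0.36893 = -1.2374 → z₀ = 0.2901 ft
V₃ = V₁ · ln(z₃/z₀)/ln(z₁/z₀) = 26.0 × 7.1775/3.8764 = 48.1413 mph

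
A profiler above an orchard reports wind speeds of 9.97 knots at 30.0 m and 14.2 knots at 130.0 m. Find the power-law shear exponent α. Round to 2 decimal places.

α ≈ 0.24

Power law: V₂/V₁ = (z₂/z₁)^α ⇒ α = ln(V₂/V₁) / ln(z₂/z₁)
α = ln(14.2/9.97) / ln(130.0/30.0) = ln(1.4243) / ln(4.3333)
  = 0.35366 / 1.46634 = 0.24119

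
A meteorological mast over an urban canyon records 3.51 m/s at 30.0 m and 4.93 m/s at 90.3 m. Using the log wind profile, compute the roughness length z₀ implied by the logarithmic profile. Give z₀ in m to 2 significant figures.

z₀ ≈ 2.0 m

Log law: V(z) ∝ ln(z/z₀). With r = V₁/V₂ = 3.51/4.93 = 0.71197,
r · ln(z₂/z₀) = ln(z₁/z₀) ⇒ ln z₀ = (ln z₁ − r·ln z₂)/(1 − r)
ln z₀ = (3.40120 − 0.71197×4.50314) / 0.28803 = 0.6774
z₀ = exp(0.6774) = 1.969 m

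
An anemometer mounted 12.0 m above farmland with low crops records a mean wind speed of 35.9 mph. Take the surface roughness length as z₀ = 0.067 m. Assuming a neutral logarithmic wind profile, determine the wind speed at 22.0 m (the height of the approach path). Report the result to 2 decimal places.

40.09 mph

Log law: V(z) ∝ ln(z/z₀), so V₂/V₁ = ln(z₂/z₀) / ln(z₁/z₀).
ln(22.0/0.067) = 5.7941, ln(12.0/0.067) = 5.1880
V₂ = 35.9 × 5.7941/5.1880 = 35.9 × 1.1168 = 40.0944 mph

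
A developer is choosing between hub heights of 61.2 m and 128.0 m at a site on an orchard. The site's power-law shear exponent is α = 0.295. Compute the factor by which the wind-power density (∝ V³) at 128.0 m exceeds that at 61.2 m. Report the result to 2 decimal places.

1.92

Speed ratio: V_B/V_A = (z_B/z_A)^α = (128.0/61.2)^0.295 = (2.0915)^0.295 = 1.24318
Power-density ratio: P_B/P_A = (V_B/V_A)³ = (1.24318)³ = 1.92135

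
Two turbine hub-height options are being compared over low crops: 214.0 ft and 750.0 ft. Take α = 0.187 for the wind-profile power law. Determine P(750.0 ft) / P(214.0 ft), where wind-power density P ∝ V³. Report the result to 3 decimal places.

2.021

Speed ratio: V_B/V_A = (z_B/z_A)^α = (750.0/214.0)^0.187 = (3.5047)^0.187 = 1.26430
Power-density ratio: P_B/P_A = (V_B/V_A)³ = (1.26430)³ = 2.02091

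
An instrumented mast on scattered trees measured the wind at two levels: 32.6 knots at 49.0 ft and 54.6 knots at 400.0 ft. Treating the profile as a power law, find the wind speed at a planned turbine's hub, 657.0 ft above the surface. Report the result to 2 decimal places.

61.68 knots

First find α: α = ln(V₂/V₁)/ln(z₂/z₁) = ln(54.6/32.6)/ln(400.0/49.0) = 0.51572/2.09964 = 0.2456
Extrapolate from 400.0 ft to 657.0 ft: V₃ = 54.6 × (657.0/400.0)^0.2456 = 54.6 × 1.1296 = 61.6774 knots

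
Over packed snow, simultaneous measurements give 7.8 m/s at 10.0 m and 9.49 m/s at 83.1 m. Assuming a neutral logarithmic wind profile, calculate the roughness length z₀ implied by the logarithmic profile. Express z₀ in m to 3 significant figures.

z₀ ≈ 0.000570 m

Log law: V(z) ∝ ln(z/z₀). With r = V₁/V₂ = 7.8/9.49 = 0.82192,
r · ln(z₂/z₀) = ln(z₁/z₀) ⇒ ln z₀ = (ln z₁ − r·ln z₂)/(1 − r)
ln z₀ = (2.30259 − 0.82192×4.42004) / 0.17808 = -7.4703
z₀ = exp(-7.4703) = 0.0005698 m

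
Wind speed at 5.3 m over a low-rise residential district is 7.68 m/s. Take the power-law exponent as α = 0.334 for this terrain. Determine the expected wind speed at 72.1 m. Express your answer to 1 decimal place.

Power-law profile: V₂ = V₁ · (z₂/z₁)^α
V₂ = 7.68 × (72.1/5.3)^0.334 = 7.68 × (13.6038)^0.334
    = 7.68 × 2.3913 = 18.3655 m/s

18.4 m/s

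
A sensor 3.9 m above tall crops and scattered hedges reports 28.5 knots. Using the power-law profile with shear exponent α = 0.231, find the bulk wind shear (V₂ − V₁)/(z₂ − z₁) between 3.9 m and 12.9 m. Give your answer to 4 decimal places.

1.0079 knots/m

Power law: V₂ = V₁ · (z₂/z₁)^α = 28.5 × (3.3077)^0.231 = 37.5712 knots
ΔV/Δz = (37.5712 − 28.5)/(12.9 − 3.9) = 9.0712/9.0000 = 1.00791 knots/m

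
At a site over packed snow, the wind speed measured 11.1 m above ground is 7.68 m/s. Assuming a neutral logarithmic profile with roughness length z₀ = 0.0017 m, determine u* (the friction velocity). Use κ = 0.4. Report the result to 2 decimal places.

u* ≈ 0.35 m/s

Log law: V(z) = (u*/κ) · ln(z/z₀) ⇒ u* = κ · V / ln(z/z₀)
u* = 0.4 × 7.68 / ln(11.1/0.0017) = 0.4 × 7.68 / 8.7841
   = 3.0720 / 8.7841 = 0.3497 m/s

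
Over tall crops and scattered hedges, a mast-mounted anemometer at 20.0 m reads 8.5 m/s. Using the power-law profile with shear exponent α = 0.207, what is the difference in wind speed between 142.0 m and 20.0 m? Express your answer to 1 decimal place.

Power law: V₂ = V₁ · (z₂/z₁)^α = 8.5 × (7.1000)^0.207 = 12.7535 m/s
ΔV = 12.7535 − 8.5 = 4.2535 m/s

4.3 m/s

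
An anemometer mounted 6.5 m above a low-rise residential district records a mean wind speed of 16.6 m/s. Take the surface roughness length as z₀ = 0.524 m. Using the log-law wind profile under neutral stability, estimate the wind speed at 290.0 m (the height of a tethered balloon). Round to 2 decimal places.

41.64 m/s

Log law: V(z) ∝ ln(z/z₀), so V₂/V₁ = ln(z₂/z₀) / ln(z₁/z₀).
ln(290.0/0.524) = 6.3161, ln(6.5/0.524) = 2.5181
V₂ = 16.6 × 6.3161/2.5181 = 16.6 × 2.5083 = 41.6383 m/s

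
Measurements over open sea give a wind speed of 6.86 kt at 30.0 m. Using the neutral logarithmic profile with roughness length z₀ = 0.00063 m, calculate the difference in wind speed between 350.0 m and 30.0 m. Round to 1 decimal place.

Log law: V₂ = V₁ · ln(z₂/z₀)/ln(z₁/z₀) = 6.86 × 13.2277/10.7710 = 8.4247 kt
ΔV = 8.4247 − 6.86 = 1.5647 kt

1.6 kt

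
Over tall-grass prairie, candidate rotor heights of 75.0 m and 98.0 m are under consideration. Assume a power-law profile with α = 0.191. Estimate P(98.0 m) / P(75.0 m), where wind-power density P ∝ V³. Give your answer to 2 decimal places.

Speed ratio: V_B/V_A = (z_B/z_A)^α = (98.0/75.0)^0.191 = (1.3067)^0.191 = 1.05242
Power-density ratio: P_B/P_A = (V_B/V_A)³ = (1.05242)³ = 1.16563

1.17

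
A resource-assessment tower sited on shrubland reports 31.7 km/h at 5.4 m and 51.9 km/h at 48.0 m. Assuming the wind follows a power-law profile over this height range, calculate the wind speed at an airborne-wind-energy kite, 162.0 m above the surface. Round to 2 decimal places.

68.29 km/h

First find α: α = ln(V₂/V₁)/ln(z₂/z₁) = ln(51.9/31.7)/ln(48.0/5.4) = 0.49300/2.18480 = 0.2257
Extrapolate from 48.0 m to 162.0 m: V₃ = 51.9 × (162.0/48.0)^0.2257 = 51.9 × 1.3158 = 68.2925 km/h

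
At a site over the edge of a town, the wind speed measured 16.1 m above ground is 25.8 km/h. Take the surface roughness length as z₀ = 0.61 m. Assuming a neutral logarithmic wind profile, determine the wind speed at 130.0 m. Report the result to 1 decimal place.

Log law: V(z) ∝ ln(z/z₀), so V₂/V₁ = ln(z₂/z₀) / ln(z₁/z₀).
ln(130.0/0.61) = 5.3618, ln(16.1/0.61) = 3.2731
V₂ = 25.8 × 5.3618/3.2731 = 25.8 × 1.6381 = 42.2641 km/h

42.3 km/h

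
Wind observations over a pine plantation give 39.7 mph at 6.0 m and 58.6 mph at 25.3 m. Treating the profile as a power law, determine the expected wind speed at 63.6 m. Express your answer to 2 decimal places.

75.20 mph

First find α: α = ln(V₂/V₁)/ln(z₂/z₁) = ln(58.6/39.7)/ln(25.3/6.0) = 0.38938/1.43904 = 0.2706
Extrapolate from 25.3 m to 63.6 m: V₃ = 58.6 × (63.6/25.3)^0.2706 = 58.6 × 1.2833 = 75.2008 mph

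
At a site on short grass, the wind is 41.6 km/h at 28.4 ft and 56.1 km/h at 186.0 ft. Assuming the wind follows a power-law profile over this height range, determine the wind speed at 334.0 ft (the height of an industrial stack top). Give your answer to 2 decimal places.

First find α: α = ln(V₂/V₁)/ln(z₂/z₁) = ln(56.1/41.6)/ln(186.0/28.4) = 0.29904/1.87936 = 0.1591
Extrapolate from 186.0 ft to 334.0 ft: V₃ = 56.1 × (334.0/186.0)^0.1591 = 56.1 × 1.0976 = 61.5766 km/h

61.58 km/h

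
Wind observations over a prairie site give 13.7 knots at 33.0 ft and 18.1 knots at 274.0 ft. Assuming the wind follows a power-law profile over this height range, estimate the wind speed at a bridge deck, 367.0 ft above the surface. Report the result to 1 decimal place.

First find α: α = ln(V₂/V₁)/ln(z₂/z₁) = ln(18.1/13.7)/ln(274.0/33.0) = 0.27852/2.11662 = 0.1316
Extrapolate from 274.0 ft to 367.0 ft: V₃ = 18.1 × (367.0/274.0)^0.1316 = 18.1 × 1.0392 = 18.8096 knots

18.8 knots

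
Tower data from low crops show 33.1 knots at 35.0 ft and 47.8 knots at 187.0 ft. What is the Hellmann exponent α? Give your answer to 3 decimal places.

α ≈ 0.219

Power law: V₂/V₁ = (z₂/z₁)^α ⇒ α = ln(V₂/V₁) / ln(z₂/z₁)
α = ln(47.8/33.1) / ln(187.0/35.0) = ln(1.4441) / ln(5.3429)
  = 0.36749 / 1.67576 = 0.21930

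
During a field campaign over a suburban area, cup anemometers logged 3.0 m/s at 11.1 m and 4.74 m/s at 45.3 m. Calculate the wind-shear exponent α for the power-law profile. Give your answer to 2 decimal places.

Power law: V₂/V₁ = (z₂/z₁)^α ⇒ α = ln(V₂/V₁) / ln(z₂/z₁)
α = ln(4.74/3.0) / ln(45.3/11.1) = ln(1.5800) / ln(4.0811)
  = 0.45742 / 1.40636 = 0.32525

α ≈ 0.33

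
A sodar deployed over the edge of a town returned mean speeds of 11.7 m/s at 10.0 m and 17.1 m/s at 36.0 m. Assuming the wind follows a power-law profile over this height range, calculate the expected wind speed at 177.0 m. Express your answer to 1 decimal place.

27.4 m/s

First find α: α = ln(V₂/V₁)/ln(z₂/z₁) = ln(17.1/11.7)/ln(36.0/10.0) = 0.37949/1.28093 = 0.2963
Extrapolate from 36.0 m to 177.0 m: V₃ = 17.1 × (177.0/36.0)^0.2963 = 17.1 × 1.6029 = 27.4101 m/s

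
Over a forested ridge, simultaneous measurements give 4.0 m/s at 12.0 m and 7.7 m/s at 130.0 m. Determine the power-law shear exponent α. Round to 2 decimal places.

Power law: V₂/V₁ = (z₂/z₁)^α ⇒ α = ln(V₂/V₁) / ln(z₂/z₁)
α = ln(7.7/4.0) / ln(130.0/12.0) = ln(1.9250) / ln(10.8333)
  = 0.65493 / 2.38263 = 0.27488

α ≈ 0.27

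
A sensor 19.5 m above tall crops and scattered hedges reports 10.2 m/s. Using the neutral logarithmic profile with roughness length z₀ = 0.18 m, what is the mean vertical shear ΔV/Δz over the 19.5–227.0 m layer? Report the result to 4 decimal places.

0.0258 m/s/m

Log law: V₂ = V₁ · ln(z₂/z₀)/ln(z₁/z₀) = 10.2 × 7.1397/4.6852 = 15.5437 m/s
ΔV/Δz = (15.5437 − 10.2)/(227.0 − 19.5) = 5.3437/207.5000 = 0.02575 m/s/m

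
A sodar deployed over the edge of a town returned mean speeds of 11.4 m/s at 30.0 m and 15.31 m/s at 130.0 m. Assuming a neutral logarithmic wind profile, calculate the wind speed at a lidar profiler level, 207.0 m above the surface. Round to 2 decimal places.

Log law: V ∝ ln(z/z₀). From the pair, with r = V₁/V₂ = 0.74461,
ln z₀ = (ln z₁ − r·ln z₂)/(1 − r) = (3.4012 − 0.74461×4.8675)/0.25539 = -0.8741 → z₀ = 0.4173 m
V₃ = V₁ · ln(z₃/z₀)/ln(z₁/z₀) = 11.4 × 6.2068/4.2753 = 16.5504 m/s

16.55 m/s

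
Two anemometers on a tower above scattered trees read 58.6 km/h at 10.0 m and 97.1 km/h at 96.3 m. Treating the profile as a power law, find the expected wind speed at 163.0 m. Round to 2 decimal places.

109.19 km/h

First find α: α = ln(V₂/V₁)/ln(z₂/z₁) = ln(97.1/58.6)/ln(96.3/10.0) = 0.50501/2.26488 = 0.2230
Extrapolate from 96.3 m to 163.0 m: V₃ = 97.1 × (163.0/96.3)^0.2230 = 97.1 × 1.1245 = 109.1898 km/h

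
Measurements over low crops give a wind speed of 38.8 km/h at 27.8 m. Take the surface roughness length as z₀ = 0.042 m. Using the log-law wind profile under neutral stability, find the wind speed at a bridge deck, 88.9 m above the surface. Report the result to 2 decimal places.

Log law: V(z) ∝ ln(z/z₀), so V₂/V₁ = ln(z₂/z₀) / ln(z₁/z₀).
ln(88.9/0.042) = 7.6576, ln(27.8/0.042) = 6.4951
V₂ = 38.8 × 7.6576/6.4951 = 38.8 × 1.1790 = 45.7443 km/h

45.74 km/h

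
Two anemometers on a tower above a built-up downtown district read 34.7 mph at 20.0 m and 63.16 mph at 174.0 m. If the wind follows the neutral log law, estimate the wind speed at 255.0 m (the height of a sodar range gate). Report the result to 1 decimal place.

Log law: V ∝ ln(z/z₀). From the pair, with r = V₁/V₂ = 0.54940,
ln z₀ = (ln z₁ − r·ln z₂)/(1 − r) = (2.9957 − 0.54940×5.1591)/0.45060 = 0.3581 → z₀ = 1.431 m
V₃ = V₁ · ln(z₃/z₀)/ln(z₁/z₀) = 34.7 × 5.1832/2.6376 = 68.1882 mph

68.2 mph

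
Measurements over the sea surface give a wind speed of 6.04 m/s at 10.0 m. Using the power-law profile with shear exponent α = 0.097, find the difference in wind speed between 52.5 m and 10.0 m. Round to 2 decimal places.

1.05 m/s

Power law: V₂ = V₁ · (z₂/z₁)^α = 6.04 × (5.2500)^0.097 = 7.0940 m/s
ΔV = 7.0940 − 6.04 = 1.0540 m/s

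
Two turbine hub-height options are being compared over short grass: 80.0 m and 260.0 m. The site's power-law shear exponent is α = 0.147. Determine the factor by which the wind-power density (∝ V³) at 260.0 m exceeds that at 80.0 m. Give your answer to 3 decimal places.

1.682

Speed ratio: V_B/V_A = (z_B/z_A)^α = (260.0/80.0)^0.147 = (3.2500)^0.147 = 1.18918
Power-density ratio: P_B/P_A = (V_B/V_A)³ = (1.18918)³ = 1.68167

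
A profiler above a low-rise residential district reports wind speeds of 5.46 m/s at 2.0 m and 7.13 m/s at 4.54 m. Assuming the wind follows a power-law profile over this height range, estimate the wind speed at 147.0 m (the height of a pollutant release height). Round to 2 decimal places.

22.12 m/s

First find α: α = ln(V₂/V₁)/ln(z₂/z₁) = ln(7.13/5.46)/ln(4.54/2.0) = 0.26686/0.81978 = 0.3255
Extrapolate from 4.54 m to 147.0 m: V₃ = 7.13 × (147.0/4.54)^0.3255 = 7.13 × 3.1019 = 22.1169 m/s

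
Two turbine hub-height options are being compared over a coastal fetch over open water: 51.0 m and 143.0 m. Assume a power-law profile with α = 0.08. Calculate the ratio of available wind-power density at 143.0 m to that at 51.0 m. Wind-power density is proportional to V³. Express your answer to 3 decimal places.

Speed ratio: V_B/V_A = (z_B/z_A)^α = (143.0/51.0)^0.08 = (2.8039)^0.08 = 1.08598
Power-density ratio: P_B/P_A = (V_B/V_A)³ = (1.08598)³ = 1.28075

1.281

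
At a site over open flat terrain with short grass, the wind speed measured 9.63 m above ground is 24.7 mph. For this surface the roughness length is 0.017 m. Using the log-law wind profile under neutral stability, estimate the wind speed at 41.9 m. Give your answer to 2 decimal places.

30.43 mph

Log law: V(z) ∝ ln(z/z₀), so V₂/V₁ = ln(z₂/z₀) / ln(z₁/z₀).
ln(41.9/0.017) = 7.8098, ln(9.63/0.017) = 6.3394
V₂ = 24.7 × 7.8098/6.3394 = 24.7 × 1.2319 = 30.4291 mph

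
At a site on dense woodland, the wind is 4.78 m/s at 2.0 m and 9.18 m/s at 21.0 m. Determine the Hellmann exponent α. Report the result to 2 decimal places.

Power law: V₂/V₁ = (z₂/z₁)^α ⇒ α = ln(V₂/V₁) / ln(z₂/z₁)
α = ln(9.18/4.78) / ln(21.0/2.0) = ln(1.9205) / ln(10.5000)
  = 0.65259 / 2.35138 = 0.27753

α ≈ 0.28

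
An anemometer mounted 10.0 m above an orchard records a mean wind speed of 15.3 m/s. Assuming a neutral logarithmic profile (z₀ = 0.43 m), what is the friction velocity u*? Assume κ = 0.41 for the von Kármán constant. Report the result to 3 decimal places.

u* ≈ 1.994 m/s

Log law: V(z) = (u*/κ) · ln(z/z₀) ⇒ u* = κ · V / ln(z/z₀)
u* = 0.41 × 15.3 / ln(10.0/0.43) = 0.41 × 15.3 / 3.1466
   = 6.2730 / 3.1466 = 1.9936 m/s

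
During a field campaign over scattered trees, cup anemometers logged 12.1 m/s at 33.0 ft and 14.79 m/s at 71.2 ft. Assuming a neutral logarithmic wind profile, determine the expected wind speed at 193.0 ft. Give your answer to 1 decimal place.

Log law: V ∝ ln(z/z₀). From the pair, with r = V₁/V₂ = 0.81812,
ln z₀ = (ln z₁ − r·ln z₂)/(1 − r) = (3.4965 − 0.81812×4.2655)/0.18188 = 0.0375 → z₀ = 1.038 ft
V₃ = V₁ · ln(z₃/z₀)/ln(z₁/z₀) = 12.1 × 5.2252/3.4590 = 18.2783 m/s

18.3 m/s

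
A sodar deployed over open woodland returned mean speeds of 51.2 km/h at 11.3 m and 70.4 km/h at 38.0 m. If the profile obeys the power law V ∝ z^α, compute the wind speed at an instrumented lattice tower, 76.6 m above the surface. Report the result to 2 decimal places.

84.63 km/h

First find α: α = ln(V₂/V₁)/ln(z₂/z₁) = ln(70.4/51.2)/ln(38.0/11.3) = 0.31845/1.21278 = 0.2626
Extrapolate from 38.0 m to 76.6 m: V₃ = 70.4 × (76.6/38.0)^0.2626 = 70.4 × 1.2021 = 84.6280 km/h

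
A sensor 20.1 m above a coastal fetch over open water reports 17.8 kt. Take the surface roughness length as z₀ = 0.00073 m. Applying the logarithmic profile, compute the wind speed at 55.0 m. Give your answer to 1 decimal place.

Log law: V(z) ∝ ln(z/z₀), so V₂/V₁ = ln(z₂/z₀) / ln(z₁/z₀).
ln(55.0/0.00073) = 11.2298, ln(20.1/0.00073) = 10.2232
V₂ = 17.8 × 11.2298/10.2232 = 17.8 × 1.0985 = 19.5527 kt

19.6 kt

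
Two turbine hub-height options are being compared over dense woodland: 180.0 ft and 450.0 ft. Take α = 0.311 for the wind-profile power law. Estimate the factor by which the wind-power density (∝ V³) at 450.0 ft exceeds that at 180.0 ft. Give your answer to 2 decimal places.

2.35

Speed ratio: V_B/V_A = (z_B/z_A)^α = (450.0/180.0)^0.311 = (2.5000)^0.311 = 1.32972
Power-density ratio: P_B/P_A = (V_B/V_A)³ = (1.32972)³ = 2.35114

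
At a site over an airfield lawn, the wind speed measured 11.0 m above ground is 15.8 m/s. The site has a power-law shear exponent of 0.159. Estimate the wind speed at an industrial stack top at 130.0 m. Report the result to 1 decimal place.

Power-law profile: V₂ = V₁ · (z₂/z₁)^α
V₂ = 15.8 × (130.0/11.0)^0.159 = 15.8 × (11.8182)^0.159
    = 15.8 × 1.4809 = 23.3987 m/s

23.4 m/s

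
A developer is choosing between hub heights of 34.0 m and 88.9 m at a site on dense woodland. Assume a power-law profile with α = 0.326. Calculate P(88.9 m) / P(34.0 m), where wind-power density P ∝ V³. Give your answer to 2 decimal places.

Speed ratio: V_B/V_A = (z_B/z_A)^α = (88.9/34.0)^0.326 = (2.6147)^0.326 = 1.36798
Power-density ratio: P_B/P_A = (V_B/V_A)³ = (1.36798)³ = 2.56000

2.56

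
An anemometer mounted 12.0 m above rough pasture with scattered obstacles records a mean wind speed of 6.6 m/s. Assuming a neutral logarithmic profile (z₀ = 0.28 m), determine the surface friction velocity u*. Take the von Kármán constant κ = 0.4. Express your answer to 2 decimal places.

u* ≈ 0.70 m/s

Log law: V(z) = (u*/κ) · ln(z/z₀) ⇒ u* = κ · V / ln(z/z₀)
u* = 0.4 × 6.6 / ln(12.0/0.28) = 0.4 × 6.6 / 3.7579
   = 2.6400 / 3.7579 = 0.7025 m/s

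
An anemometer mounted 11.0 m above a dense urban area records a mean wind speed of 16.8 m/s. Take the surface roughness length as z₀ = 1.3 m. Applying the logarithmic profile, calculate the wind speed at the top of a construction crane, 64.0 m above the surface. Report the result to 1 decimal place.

Log law: V(z) ∝ ln(z/z₀), so V₂/V₁ = ln(z₂/z₀) / ln(z₁/z₀).
ln(64.0/1.3) = 3.8965, ln(11.0/1.3) = 2.1355
V₂ = 16.8 × 3.8965/2.1355 = 16.8 × 1.8246 = 30.6535 m/s

30.7 m/s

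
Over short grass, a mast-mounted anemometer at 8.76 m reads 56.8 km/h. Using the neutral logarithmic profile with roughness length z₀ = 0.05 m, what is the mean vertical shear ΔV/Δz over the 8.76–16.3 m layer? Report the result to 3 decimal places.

0.906 km/h/m

Log law: V₂ = V₁ · ln(z₂/z₀)/ln(z₁/z₀) = 56.8 × 5.7869/5.1659 = 63.6276 km/h
ΔV/Δz = (63.6276 − 56.8)/(16.3 − 8.76) = 6.8276/7.5400 = 0.90552 km/h/m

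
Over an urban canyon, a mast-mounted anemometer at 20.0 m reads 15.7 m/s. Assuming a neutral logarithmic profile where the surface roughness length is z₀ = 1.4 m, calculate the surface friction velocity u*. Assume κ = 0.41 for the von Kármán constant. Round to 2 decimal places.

Log law: V(z) = (u*/κ) · ln(z/z₀) ⇒ u* = κ · V / ln(z/z₀)
u* = 0.41 × 15.7 / ln(20.0/1.4) = 0.41 × 15.7 / 2.6593
   = 6.4370 / 2.6593 = 2.4206 m/s

u* ≈ 2.42 m/s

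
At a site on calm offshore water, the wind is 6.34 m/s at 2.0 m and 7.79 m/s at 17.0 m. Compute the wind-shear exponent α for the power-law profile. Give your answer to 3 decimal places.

α ≈ 0.096

Power law: V₂/V₁ = (z₂/z₁)^α ⇒ α = ln(V₂/V₁) / ln(z₂/z₁)
α = ln(7.79/6.34) / ln(17.0/2.0) = ln(1.2287) / ln(8.5000)
  = 0.20596 / 2.14007 = 0.09624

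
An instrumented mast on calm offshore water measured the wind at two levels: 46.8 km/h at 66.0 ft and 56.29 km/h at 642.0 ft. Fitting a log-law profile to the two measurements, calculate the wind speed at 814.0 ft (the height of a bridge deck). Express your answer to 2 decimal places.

57.28 km/h

Log law: V ∝ ln(z/z₀). From the pair, with r = V₁/V₂ = 0.83141,
ln z₀ = (ln z₁ − r·ln z₂)/(1 − r) = (4.1897 − 0.83141×6.4646)/0.16859 = -7.0292 → z₀ = 0.0008856 ft
V₃ = V₁ · ln(z₃/z₀)/ln(z₁/z₀) = 46.8 × 13.7312/11.2189 = 57.2802 km/h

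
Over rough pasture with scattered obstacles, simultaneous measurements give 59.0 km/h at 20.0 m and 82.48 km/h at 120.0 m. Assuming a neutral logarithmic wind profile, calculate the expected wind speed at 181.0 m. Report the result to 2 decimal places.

87.87 km/h

Log law: V ∝ ln(z/z₀). From the pair, with r = V₁/V₂ = 0.71532,
ln z₀ = (ln z₁ − r·ln z₂)/(1 − r) = (2.9957 − 0.71532×4.7875)/0.28468 = -1.5066 → z₀ = 0.2217 m
V₃ = V₁ · ln(z₃/z₀)/ln(z₁/z₀) = 59.0 × 6.7051/4.5023 = 87.8660 km/h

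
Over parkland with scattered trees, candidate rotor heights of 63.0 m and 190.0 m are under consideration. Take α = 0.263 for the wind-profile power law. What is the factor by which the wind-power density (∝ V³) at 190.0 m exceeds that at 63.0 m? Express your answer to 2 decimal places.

2.39

Speed ratio: V_B/V_A = (z_B/z_A)^α = (190.0/63.0)^0.263 = (3.0159)^0.263 = 1.33686
Power-density ratio: P_B/P_A = (V_B/V_A)³ = (1.33686)³ = 2.38922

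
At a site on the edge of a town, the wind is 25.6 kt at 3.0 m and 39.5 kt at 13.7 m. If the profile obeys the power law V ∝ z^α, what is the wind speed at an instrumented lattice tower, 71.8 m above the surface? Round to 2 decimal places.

First find α: α = ln(V₂/V₁)/ln(z₂/z₁) = ln(39.5/25.6)/ln(13.7/3.0) = 0.43371/1.51878 = 0.2856
Extrapolate from 13.7 m to 71.8 m: V₃ = 39.5 × (71.8/13.7)^0.2856 = 39.5 × 1.6049 = 63.3917 kt

63.39 kt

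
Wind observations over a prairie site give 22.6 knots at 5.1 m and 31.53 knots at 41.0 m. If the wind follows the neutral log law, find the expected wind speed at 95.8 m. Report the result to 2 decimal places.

Log law: V ∝ ln(z/z₀). From the pair, with r = V₁/V₂ = 0.71678,
ln z₀ = (ln z₁ − r·ln z₂)/(1 − r) = (1.6292 − 0.71678×3.7136)/0.28322 = -3.6458 → z₀ = 0.02610 m
V₃ = V₁ · ln(z₃/z₀)/ln(z₁/z₀) = 22.6 × 8.2080/5.2750 = 35.1661 knots

35.17 knots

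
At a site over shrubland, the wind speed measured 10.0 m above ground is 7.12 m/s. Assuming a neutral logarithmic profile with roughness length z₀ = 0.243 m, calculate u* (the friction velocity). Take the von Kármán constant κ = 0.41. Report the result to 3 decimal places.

Log law: V(z) = (u*/κ) · ln(z/z₀) ⇒ u* = κ · V / ln(z/z₀)
u* = 0.41 × 7.12 / ln(10.0/0.243) = 0.41 × 7.12 / 3.7173
   = 2.9192 / 3.7173 = 0.7853 m/s

u* ≈ 0.785 m/s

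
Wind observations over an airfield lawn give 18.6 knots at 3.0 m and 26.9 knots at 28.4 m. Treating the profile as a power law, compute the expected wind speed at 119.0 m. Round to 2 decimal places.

34.03 knots

First find α: α = ln(V₂/V₁)/ln(z₂/z₁) = ln(26.9/18.6)/ln(28.4/3.0) = 0.36896/2.24778 = 0.1641
Extrapolate from 28.4 m to 119.0 m: V₃ = 26.9 × (119.0/28.4)^0.1641 = 26.9 × 1.2651 = 34.0321 knots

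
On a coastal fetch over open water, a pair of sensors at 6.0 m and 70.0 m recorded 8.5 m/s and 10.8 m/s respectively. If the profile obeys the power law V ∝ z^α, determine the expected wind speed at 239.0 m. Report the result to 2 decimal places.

12.17 m/s

First find α: α = ln(V₂/V₁)/ln(z₂/z₁) = ln(10.8/8.5)/ln(70.0/6.0) = 0.23948/2.45674 = 0.0975
Extrapolate from 70.0 m to 239.0 m: V₃ = 10.8 × (239.0/70.0)^0.0975 = 10.8 × 1.1272 = 12.1733 m/s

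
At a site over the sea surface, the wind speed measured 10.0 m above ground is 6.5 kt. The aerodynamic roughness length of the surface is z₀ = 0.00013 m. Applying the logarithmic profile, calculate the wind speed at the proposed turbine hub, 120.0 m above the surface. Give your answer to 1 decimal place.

7.9 kt

Log law: V(z) ∝ ln(z/z₀), so V₂/V₁ = ln(z₂/z₀) / ln(z₁/z₀).
ln(120.0/0.00013) = 13.7355, ln(10.0/0.00013) = 11.2506
V₂ = 6.5 × 13.7355/11.2506 = 6.5 × 1.2209 = 7.9357 kt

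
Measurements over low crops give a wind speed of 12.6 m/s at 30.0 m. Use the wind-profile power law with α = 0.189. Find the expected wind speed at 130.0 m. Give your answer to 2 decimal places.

16.62 m/s

Power-law profile: V₂ = V₁ · (z₂/z₁)^α
V₂ = 12.6 × (130.0/30.0)^0.189 = 12.6 × (4.3333)^0.189
    = 12.6 × 1.3193 = 16.6238 m/s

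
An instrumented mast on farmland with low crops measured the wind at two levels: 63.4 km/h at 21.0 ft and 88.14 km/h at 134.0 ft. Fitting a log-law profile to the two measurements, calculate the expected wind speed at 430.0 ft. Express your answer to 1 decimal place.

Log law: V ∝ ln(z/z₀). From the pair, with r = V₁/V₂ = 0.71931,
ln z₀ = (ln z₁ − r·ln z₂)/(1 − r) = (3.0445 − 0.71931×4.8978)/0.28069 = -1.7049 → z₀ = 0.1818 ft
V₃ = V₁ · ln(z₃/z₀)/ln(z₁/z₀) = 63.4 × 7.7687/4.7494 = 103.7042 km/h

103.7 km/h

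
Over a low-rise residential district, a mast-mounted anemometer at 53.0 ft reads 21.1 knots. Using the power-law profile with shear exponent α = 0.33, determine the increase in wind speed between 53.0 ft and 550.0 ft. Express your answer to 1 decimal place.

24.6 knots

Power law: V₂ = V₁ · (z₂/z₁)^α = 21.1 × (10.3774)^0.33 = 45.6658 knots
ΔV = 45.6658 − 21.1 = 24.5658 knots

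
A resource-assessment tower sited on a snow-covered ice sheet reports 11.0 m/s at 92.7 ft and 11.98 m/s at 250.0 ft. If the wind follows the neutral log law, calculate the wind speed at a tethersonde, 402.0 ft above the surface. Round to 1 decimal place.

Log law: V ∝ ln(z/z₀). From the pair, with r = V₁/V₂ = 0.91820,
ln z₀ = (ln z₁ − r·ln z₂)/(1 − r) = (4.5294 − 0.91820×5.5215)/0.08180 = -6.6064 → z₀ = 0.001352 ft
V₃ = V₁ · ln(z₃/z₀)/ln(z₁/z₀) = 11.0 × 12.6028/11.1357 = 12.4492 m/s

12.4 m/s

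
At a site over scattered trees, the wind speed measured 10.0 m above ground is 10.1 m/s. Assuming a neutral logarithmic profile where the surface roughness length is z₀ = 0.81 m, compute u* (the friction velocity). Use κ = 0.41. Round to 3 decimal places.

Log law: V(z) = (u*/κ) · ln(z/z₀) ⇒ u* = κ · V / ln(z/z₀)
u* = 0.41 × 10.1 / ln(10.0/0.81) = 0.41 × 10.1 / 2.5133
   = 4.1410 / 2.5133 = 1.6476 m/s

u* ≈ 1.648 m/s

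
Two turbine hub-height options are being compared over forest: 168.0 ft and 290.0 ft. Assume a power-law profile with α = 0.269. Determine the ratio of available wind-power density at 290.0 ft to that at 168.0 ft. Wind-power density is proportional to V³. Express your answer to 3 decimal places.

1.554

Speed ratio: V_B/V_A = (z_B/z_A)^α = (290.0/168.0)^0.269 = (1.7262)^0.269 = 1.15818
Power-density ratio: P_B/P_A = (V_B/V_A)³ = (1.15818)³ = 1.55357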